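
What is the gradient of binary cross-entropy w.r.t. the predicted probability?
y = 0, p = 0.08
∂L/∂p = 1.087

∂L/∂p = -y/p + (1-y)/(1-p) = 0 + 1/0.92 = 1.087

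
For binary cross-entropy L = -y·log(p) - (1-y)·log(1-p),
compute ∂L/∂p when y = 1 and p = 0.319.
∂L/∂p = -3.135

∂L/∂p = -y/p + (1-y)/(1-p) = -1/0.319 + 0 = -3.135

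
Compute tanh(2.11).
0.971

tanh(2.11) = (e^(2.11) - e^(-2.11))/(e^(2.11) + e^(-2.11)) = 0.971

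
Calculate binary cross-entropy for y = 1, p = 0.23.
L = 1.47

L = -1·log(0.23) - 0·log(0.77) = -log(0.23) = 1.47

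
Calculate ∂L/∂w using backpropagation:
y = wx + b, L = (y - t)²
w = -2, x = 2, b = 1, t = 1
∂L/∂w = -16

y = wx + b = (-2)(2) + 1 = -3
∂L/∂y = 2(y - t) = 2(-3 - 1) = -8
∂y/∂w = x = 2
∂L/∂w = ∂L/∂y · ∂y/∂w = -8 × 2 = -16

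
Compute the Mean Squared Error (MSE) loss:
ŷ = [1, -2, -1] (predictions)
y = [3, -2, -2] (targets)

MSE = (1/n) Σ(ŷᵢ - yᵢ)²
MSE = 1.667

MSE = (1/3)((1-3)² + (-2--2)² + (-1--2)²) = (1/3)(4 + 0 + 1) = 1.667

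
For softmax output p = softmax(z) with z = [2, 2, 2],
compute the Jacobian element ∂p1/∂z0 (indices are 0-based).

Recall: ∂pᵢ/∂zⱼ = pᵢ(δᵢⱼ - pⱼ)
∂p1/∂z0 = -0.1111

p = softmax(z) = [0.3333, 0.3333, 0.3333]
p1 = 0.3333, p0 = 0.3333

∂p1/∂z0 = -p1 × p0 = -0.3333 × 0.3333 = -0.1111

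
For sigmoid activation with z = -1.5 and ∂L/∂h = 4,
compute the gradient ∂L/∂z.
∂L/∂z = 0.5966

σ(-1.5) = 0.1824
σ'(-1.5) = σ(-1.5)(1 - σ(-1.5)) = 0.1824 × 0.8176 = 0.1491
∂L/∂z = ∂L/∂h · σ'(z) = 4 × 0.1491 = 0.5966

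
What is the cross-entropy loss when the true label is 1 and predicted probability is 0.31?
L = 1.171

L = -1·log(0.31) - 0·log(0.69) = -log(0.31) = 1.171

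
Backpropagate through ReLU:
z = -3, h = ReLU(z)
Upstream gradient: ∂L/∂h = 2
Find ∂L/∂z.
∂L/∂z = 0

h = ReLU(-3) = 0
Since z < 0: ∂h/∂z = 0
∂L/∂z = ∂L/∂h · ∂h/∂z = 2 × 0 = 0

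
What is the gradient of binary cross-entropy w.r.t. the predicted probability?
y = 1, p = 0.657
∂L/∂p = -1.522

∂L/∂p = -y/p + (1-y)/(1-p) = -1/0.657 + 0 = -1.522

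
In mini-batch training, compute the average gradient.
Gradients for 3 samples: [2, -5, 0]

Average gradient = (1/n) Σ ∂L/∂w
Average gradient = -1

Average = (1/3)(2 + -5 + 0) = -3/3 = -1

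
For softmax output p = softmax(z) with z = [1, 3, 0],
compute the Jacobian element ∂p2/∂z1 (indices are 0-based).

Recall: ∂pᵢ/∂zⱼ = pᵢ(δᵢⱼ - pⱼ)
∂p2/∂z1 = -0.03545

p = softmax(z) = [0.1142, 0.8438, 0.04201]
p2 = 0.04201, p1 = 0.8438

∂p2/∂z1 = -p2 × p1 = -0.04201 × 0.8438 = -0.03545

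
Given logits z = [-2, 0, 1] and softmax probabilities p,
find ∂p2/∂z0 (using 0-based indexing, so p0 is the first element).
∂p2/∂z0 = -0.02477

p = softmax(z) = [0.03512, 0.2595, 0.7054]
p2 = 0.7054, p0 = 0.03512

∂p2/∂z0 = -p2 × p0 = -0.7054 × 0.03512 = -0.02477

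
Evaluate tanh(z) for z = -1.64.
-0.9275

tanh(-1.64) = (e^(-1.64) - e^(1.64))/(e^(-1.64) + e^(1.64)) = -0.9275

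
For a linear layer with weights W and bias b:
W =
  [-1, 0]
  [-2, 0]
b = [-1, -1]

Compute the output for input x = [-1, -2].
y = [0, 1]

Wx = [-1×-1 + 0×-2, -2×-1 + 0×-2]
   = [1, 2]
y = Wx + b = [1 + -1, 2 + -1] = [0, 1]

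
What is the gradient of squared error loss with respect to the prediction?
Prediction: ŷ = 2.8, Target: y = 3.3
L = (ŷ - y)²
∂L/∂ŷ = -1.0

∂L/∂ŷ = 2(ŷ - y) = 2(2.8 - 3.3) = 2(-0.5) = -1.0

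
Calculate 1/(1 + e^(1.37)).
0.2026

sigmoid(-1.37) = 1/(1 + e^(1.37)) = 1/(1 + 3.935) = 0.2026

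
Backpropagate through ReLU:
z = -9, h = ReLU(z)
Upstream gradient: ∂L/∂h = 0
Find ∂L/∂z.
∂L/∂z = 0

h = ReLU(-9) = 0
Since z < 0: ∂h/∂z = 0
∂L/∂z = ∂L/∂h · ∂h/∂z = 0 × 0 = 0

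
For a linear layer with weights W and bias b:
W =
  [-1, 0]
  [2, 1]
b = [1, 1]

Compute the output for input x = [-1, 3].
y = [2, 2]

Wx = [-1×-1 + 0×3, 2×-1 + 1×3]
   = [1, 1]
y = Wx + b = [1 + 1, 1 + 1] = [2, 2]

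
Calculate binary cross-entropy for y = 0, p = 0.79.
L = 1.561

L = -0·log(0.79) - 1·log(0.21) = -log(0.21) = 1.561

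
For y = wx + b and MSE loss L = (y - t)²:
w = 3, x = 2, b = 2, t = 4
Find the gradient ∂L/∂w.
∂L/∂w = 16

y = wx + b = (3)(2) + 2 = 8
∂L/∂y = 2(y - t) = 2(8 - 4) = 8
∂y/∂w = x = 2
∂L/∂w = ∂L/∂y · ∂y/∂w = 8 × 2 = 16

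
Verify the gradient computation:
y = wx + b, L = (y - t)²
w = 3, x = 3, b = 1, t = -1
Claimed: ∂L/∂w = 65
Incorrect

y = (3)(3) + 1 = 10
∂L/∂y = 2(y - t) = 2(10 - -1) = 22
∂y/∂w = x = 3
∂L/∂w = 22 × 3 = 66

Claimed value: 65
Incorrect: The correct gradient is 66.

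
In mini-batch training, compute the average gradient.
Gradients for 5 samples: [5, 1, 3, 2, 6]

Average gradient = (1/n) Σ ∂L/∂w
Average gradient = 3.4

Average = (1/5)(5 + 1 + 3 + 2 + 6) = 17/5 = 3.4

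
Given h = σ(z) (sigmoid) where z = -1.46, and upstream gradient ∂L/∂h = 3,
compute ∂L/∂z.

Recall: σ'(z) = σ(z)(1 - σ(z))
∂L/∂z = 0.4588

σ(-1.46) = 0.1885
σ'(-1.46) = σ(-1.46)(1 - σ(-1.46)) = 0.1885 × 0.8115 = 0.1529
∂L/∂z = ∂L/∂h · σ'(z) = 3 × 0.1529 = 0.4588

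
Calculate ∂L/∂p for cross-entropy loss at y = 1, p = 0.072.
∂L/∂p = -13.89

∂L/∂p = -y/p + (1-y)/(1-p) = -1/0.072 + 0 = -13.89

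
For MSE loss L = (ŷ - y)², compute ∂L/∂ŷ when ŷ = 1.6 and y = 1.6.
∂L/∂ŷ = 0.0

∂L/∂ŷ = 2(ŷ - y) = 2(1.6 - 1.6) = 2(0.0) = 0.0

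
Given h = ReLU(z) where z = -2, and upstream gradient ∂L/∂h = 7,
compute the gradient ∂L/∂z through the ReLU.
∂L/∂z = 0

h = ReLU(-2) = 0
Since z < 0: ∂h/∂z = 0
∂L/∂z = ∂L/∂h · ∂h/∂z = 7 × 0 = 0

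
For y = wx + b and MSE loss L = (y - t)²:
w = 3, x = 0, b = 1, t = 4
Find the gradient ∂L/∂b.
∂L/∂b = -6

y = wx + b = (3)(0) + 1 = 1
∂L/∂y = 2(y - t) = 2(1 - 4) = -6
∂y/∂b = 1
∂L/∂b = ∂L/∂y · ∂y/∂b = -6 × 1 = -6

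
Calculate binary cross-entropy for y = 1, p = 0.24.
L = 1.427

L = -1·log(0.24) - 0·log(0.76) = -log(0.24) = 1.427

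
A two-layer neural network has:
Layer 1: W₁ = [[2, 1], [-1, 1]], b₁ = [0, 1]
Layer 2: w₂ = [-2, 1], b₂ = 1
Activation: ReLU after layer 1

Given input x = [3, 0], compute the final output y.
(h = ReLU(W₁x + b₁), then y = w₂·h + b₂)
y = -11

Layer 1 pre-activation: z₁ = [6, -2]
After ReLU: h = [6, 0]
Layer 2 output: y = -2×6 + 1×0 + 1 = -11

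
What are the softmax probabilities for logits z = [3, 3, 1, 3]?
p = [0.3189, 0.3189, 0.0432, 0.3189]

exp(z) = [20.09, 20.09, 2.718, 20.09]
Sum = 62.97
p = [0.3189, 0.3189, 0.0432, 0.3189]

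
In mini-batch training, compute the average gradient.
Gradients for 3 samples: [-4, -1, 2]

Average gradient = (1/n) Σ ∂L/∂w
Average gradient = -1

Average = (1/3)(-4 + -1 + 2) = -3/3 = -1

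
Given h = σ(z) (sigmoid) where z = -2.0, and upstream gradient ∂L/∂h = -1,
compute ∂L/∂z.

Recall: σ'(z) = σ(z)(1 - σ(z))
∂L/∂z = -0.105

σ(-2.0) = 0.1192
σ'(-2.0) = σ(-2.0)(1 - σ(-2.0)) = 0.1192 × 0.8808 = 0.105
∂L/∂z = ∂L/∂h · σ'(z) = -1 × 0.105 = -0.105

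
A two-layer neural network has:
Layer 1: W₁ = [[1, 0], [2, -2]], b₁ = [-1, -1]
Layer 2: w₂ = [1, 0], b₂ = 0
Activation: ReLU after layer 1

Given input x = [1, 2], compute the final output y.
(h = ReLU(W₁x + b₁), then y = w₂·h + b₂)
y = 0

Layer 1 pre-activation: z₁ = [0, -3]
After ReLU: h = [0, 0]
Layer 2 output: y = 1×0 + 0×0 + 0 = 0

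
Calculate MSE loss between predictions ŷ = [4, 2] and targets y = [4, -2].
MSE = 8

MSE = (1/2)((4-4)² + (2--2)²) = (1/2)(0 + 16) = 8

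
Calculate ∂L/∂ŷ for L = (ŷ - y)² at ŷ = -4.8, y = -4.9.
∂L/∂ŷ = 0.2

∂L/∂ŷ = 2(ŷ - y) = 2(-4.8 - -4.9) = 2(0.1) = 0.2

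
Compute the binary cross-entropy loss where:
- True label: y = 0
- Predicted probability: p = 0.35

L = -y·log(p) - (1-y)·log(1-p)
L = 0.4308

L = -0·log(0.35) - 1·log(0.65) = -log(0.65) = 0.4308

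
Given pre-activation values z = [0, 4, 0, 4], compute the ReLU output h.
h = [0, 4, 0, 4]

ReLU applied element-wise: max(0,0)=0, max(0,4)=4, max(0,0)=0, max(0,4)=4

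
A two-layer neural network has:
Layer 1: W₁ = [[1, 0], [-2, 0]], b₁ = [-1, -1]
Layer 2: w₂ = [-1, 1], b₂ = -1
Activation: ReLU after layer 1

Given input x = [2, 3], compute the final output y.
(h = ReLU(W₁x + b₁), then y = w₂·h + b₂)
y = -2

Layer 1 pre-activation: z₁ = [1, -5]
After ReLU: h = [1, 0]
Layer 2 output: y = -1×1 + 1×0 + -1 = -2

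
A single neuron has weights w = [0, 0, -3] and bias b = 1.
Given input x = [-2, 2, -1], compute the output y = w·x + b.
y = 4

y = (0)(-2) + (0)(2) + (-3)(-1) + 1 = 4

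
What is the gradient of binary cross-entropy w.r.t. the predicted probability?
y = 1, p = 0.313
∂L/∂p = -3.195

∂L/∂p = -y/p + (1-y)/(1-p) = -1/0.313 + 0 = -3.195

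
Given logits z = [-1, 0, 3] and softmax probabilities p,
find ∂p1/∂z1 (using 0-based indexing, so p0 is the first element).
∂p1/∂z1 = 0.04444

p = softmax(z) = [0.01715, 0.04661, 0.9362]
p1 = 0.04661

∂p1/∂z1 = p1(1 - p1) = 0.04661 × (1 - 0.04661) = 0.04444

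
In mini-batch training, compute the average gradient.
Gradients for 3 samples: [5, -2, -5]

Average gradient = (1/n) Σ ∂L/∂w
Average gradient = -0.6667

Average = (1/3)(5 + -2 + -5) = -2/3 = -0.6667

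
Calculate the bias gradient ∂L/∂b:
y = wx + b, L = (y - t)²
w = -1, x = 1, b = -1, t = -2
∂L/∂b = 0

y = wx + b = (-1)(1) + -1 = -2
∂L/∂y = 2(y - t) = 2(-2 - -2) = 0
∂y/∂b = 1
∂L/∂b = ∂L/∂y · ∂y/∂b = 0 × 1 = 0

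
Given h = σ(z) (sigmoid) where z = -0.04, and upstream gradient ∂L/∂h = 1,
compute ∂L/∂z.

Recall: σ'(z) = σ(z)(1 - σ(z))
∂L/∂z = 0.2499

σ(-0.04) = 0.49
σ'(-0.04) = σ(-0.04)(1 - σ(-0.04)) = 0.49 × 0.51 = 0.2499
∂L/∂z = ∂L/∂h · σ'(z) = 1 × 0.2499 = 0.2499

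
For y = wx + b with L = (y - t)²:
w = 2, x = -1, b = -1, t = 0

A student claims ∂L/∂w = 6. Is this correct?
Correct

y = (2)(-1) + -1 = -3
∂L/∂y = 2(y - t) = 2(-3 - 0) = -6
∂y/∂w = x = -1
∂L/∂w = -6 × -1 = 6

Claimed value: 6
Correct: The correct gradient is 6.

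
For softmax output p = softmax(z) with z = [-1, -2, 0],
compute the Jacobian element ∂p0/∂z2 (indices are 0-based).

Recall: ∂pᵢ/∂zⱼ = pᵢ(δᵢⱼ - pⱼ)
∂p0/∂z2 = -0.1628

p = softmax(z) = [0.2447, 0.09003, 0.6652]
p0 = 0.2447, p2 = 0.6652

∂p0/∂z2 = -p0 × p2 = -0.2447 × 0.6652 = -0.1628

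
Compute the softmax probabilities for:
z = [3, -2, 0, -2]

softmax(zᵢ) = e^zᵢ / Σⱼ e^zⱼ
p = [0.9405, 0.0063, 0.0468, 0.0063]

exp(z) = [20.09, 0.1353, 1, 0.1353]
Sum = 21.36
p = [0.9405, 0.0063, 0.0468, 0.0063]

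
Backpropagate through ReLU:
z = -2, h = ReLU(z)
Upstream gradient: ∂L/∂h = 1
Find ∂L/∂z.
∂L/∂z = 0

h = ReLU(-2) = 0
Since z < 0: ∂h/∂z = 0
∂L/∂z = ∂L/∂h · ∂h/∂z = 1 × 0 = 0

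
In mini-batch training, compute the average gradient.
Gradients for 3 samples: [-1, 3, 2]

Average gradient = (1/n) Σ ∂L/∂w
Average gradient = 1.333

Average = (1/3)(-1 + 3 + 2) = 4/3 = 1.333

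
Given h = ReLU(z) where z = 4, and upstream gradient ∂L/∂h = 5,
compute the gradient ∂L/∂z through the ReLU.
∂L/∂z = 5

h = ReLU(4) = 4
Since z > 0: ∂h/∂z = 1
∂L/∂z = ∂L/∂h · ∂h/∂z = 5 × 1 = 5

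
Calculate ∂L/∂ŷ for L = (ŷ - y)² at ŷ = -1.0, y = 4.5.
∂L/∂ŷ = -11.0

∂L/∂ŷ = 2(ŷ - y) = 2(-1.0 - 4.5) = 2(-5.5) = -11.0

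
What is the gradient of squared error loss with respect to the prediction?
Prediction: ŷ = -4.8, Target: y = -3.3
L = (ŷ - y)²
∂L/∂ŷ = -3.0

∂L/∂ŷ = 2(ŷ - y) = 2(-4.8 - -3.3) = 2(-1.5) = -3.0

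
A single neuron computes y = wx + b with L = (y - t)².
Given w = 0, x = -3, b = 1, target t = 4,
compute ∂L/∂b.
∂L/∂b = -6

y = wx + b = (0)(-3) + 1 = 1
∂L/∂y = 2(y - t) = 2(1 - 4) = -6
∂y/∂b = 1
∂L/∂b = ∂L/∂y · ∂y/∂b = -6 × 1 = -6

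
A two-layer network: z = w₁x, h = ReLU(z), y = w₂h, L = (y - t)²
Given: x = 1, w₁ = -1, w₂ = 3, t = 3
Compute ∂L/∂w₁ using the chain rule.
∂L/∂w₁ = 0

Forward pass:
z = w₁x = -1×1 = -1
h = ReLU(-1) = 0
y = w₂h = 3×0 = 0

Backward pass:
∂L/∂y = 2(y - t) = 2(0 - 3) = -6
∂y/∂h = w₂ = 3
∂h/∂z = 0 (ReLU derivative)
∂z/∂w₁ = x = 1

∂L/∂w₁ = -6 × 3 × 0 × 1 = 0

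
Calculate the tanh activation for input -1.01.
-0.7658

tanh(-1.01) = (e^(-1.01) - e^(1.01))/(e^(-1.01) + e^(1.01)) = -0.7658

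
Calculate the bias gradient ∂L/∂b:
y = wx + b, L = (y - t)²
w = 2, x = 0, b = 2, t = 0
∂L/∂b = 4

y = wx + b = (2)(0) + 2 = 2
∂L/∂y = 2(y - t) = 2(2 - 0) = 4
∂y/∂b = 1
∂L/∂b = ∂L/∂y · ∂y/∂b = 4 × 1 = 4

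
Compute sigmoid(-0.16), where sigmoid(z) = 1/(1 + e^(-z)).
0.4601

sigmoid(-0.16) = 1/(1 + e^(0.16)) = 1/(1 + 1.174) = 0.4601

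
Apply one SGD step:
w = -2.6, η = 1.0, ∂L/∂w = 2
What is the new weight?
w_new = -4.6

w_new = w - η·∂L/∂w = -2.6 - 1.0×(2) = -2.6 - (2) = -4.6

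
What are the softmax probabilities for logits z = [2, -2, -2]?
p = [0.9647, 0.0177, 0.0177]

exp(z) = [7.389, 0.1353, 0.1353]
Sum = 7.66
p = [0.9647, 0.0177, 0.0177]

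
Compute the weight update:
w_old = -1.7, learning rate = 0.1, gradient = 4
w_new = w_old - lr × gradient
w_new = -2.1

w_new = w - η·∂L/∂w = -1.7 - 0.1×(4) = -1.7 - (0.4) = -2.1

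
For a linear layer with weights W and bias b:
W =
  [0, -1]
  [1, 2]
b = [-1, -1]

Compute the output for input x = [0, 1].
y = [-2, 1]

Wx = [0×0 + -1×1, 1×0 + 2×1]
   = [-1, 2]
y = Wx + b = [-1 + -1, 2 + -1] = [-2, 1]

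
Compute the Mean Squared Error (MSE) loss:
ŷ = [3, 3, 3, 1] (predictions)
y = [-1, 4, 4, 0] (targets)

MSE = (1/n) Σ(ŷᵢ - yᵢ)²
MSE = 4.75

MSE = (1/4)((3--1)² + (3-4)² + (3-4)² + (1-0)²) = (1/4)(16 + 1 + 1 + 1) = 4.75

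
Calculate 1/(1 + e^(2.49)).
0.07656

sigmoid(-2.49) = 1/(1 + e^(2.49)) = 1/(1 + 12.06) = 0.07656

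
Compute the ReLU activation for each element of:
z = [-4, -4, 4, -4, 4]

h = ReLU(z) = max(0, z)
h = [0, 0, 4, 0, 4]

ReLU applied element-wise: max(0,-4)=0, max(0,-4)=0, max(0,4)=4, max(0,-4)=0, max(0,4)=4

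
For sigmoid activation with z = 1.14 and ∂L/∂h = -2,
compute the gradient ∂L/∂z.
∂L/∂z = -0.3672

σ(1.14) = 0.7577
σ'(1.14) = σ(1.14)(1 - σ(1.14)) = 0.7577 × 0.2423 = 0.1836
∂L/∂z = ∂L/∂h · σ'(z) = -2 × 0.1836 = -0.3672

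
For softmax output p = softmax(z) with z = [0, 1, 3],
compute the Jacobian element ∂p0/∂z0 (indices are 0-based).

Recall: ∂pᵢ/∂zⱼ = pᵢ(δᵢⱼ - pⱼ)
∂p0/∂z0 = 0.04025

p = softmax(z) = [0.04201, 0.1142, 0.8438]
p0 = 0.04201

∂p0/∂z0 = p0(1 - p0) = 0.04201 × (1 - 0.04201) = 0.04025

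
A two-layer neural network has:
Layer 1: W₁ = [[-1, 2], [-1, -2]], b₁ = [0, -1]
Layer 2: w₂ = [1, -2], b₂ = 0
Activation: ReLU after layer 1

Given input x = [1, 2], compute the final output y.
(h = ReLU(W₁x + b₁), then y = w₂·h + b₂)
y = 3

Layer 1 pre-activation: z₁ = [3, -6]
After ReLU: h = [3, 0]
Layer 2 output: y = 1×3 + -2×0 + 0 = 3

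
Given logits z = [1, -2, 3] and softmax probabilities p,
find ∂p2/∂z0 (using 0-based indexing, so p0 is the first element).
∂p2/∂z0 = -0.1038

p = softmax(z) = [0.1185, 0.0059, 0.8756]
p2 = 0.8756, p0 = 0.1185

∂p2/∂z0 = -p2 × p0 = -0.8756 × 0.1185 = -0.1038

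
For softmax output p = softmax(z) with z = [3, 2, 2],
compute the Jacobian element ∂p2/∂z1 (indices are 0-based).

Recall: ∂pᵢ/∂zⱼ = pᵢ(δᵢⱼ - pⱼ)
∂p2/∂z1 = -0.04492

p = softmax(z) = [0.5761, 0.2119, 0.2119]
p2 = 0.2119, p1 = 0.2119

∂p2/∂z1 = -p2 × p1 = -0.2119 × 0.2119 = -0.04492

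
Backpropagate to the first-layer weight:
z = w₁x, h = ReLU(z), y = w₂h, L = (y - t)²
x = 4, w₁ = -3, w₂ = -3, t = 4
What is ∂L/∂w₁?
∂L/∂w₁ = 0

Forward pass:
z = w₁x = -3×4 = -12
h = ReLU(-12) = 0
y = w₂h = -3×0 = 0

Backward pass:
∂L/∂y = 2(y - t) = 2(0 - 4) = -8
∂y/∂h = w₂ = -3
∂h/∂z = 0 (ReLU derivative)
∂z/∂w₁ = x = 4

∂L/∂w₁ = -8 × -3 × 0 × 4 = 0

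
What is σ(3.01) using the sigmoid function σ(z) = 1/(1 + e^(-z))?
0.953

sigmoid(3.01) = 1/(1 + e^(-3.01)) = 1/(1 + 0.04929) = 0.953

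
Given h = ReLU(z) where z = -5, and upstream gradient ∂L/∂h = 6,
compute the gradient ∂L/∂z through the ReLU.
∂L/∂z = 0

h = ReLU(-5) = 0
Since z < 0: ∂h/∂z = 0
∂L/∂z = ∂L/∂h · ∂h/∂z = 6 × 0 = 0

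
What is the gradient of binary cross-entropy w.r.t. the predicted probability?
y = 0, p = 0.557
∂L/∂p = 2.257

∂L/∂p = -y/p + (1-y)/(1-p) = 0 + 1/0.443 = 2.257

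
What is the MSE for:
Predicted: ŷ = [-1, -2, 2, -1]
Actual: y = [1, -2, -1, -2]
MSE = 3.5

MSE = (1/4)((-1-1)² + (-2--2)² + (2--1)² + (-1--2)²) = (1/4)(4 + 0 + 9 + 1) = 3.5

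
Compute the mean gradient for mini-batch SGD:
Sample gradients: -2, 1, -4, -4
Average gradient = -2.25

Average = (1/4)(-2 + 1 + -4 + -4) = -9/4 = -2.25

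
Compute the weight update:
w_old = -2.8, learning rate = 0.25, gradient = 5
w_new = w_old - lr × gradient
w_new = -4.05

w_new = w - η·∂L/∂w = -2.8 - 0.25×(5) = -2.8 - (1.25) = -4.05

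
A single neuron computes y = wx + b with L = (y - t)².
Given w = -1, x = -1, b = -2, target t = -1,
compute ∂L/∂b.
∂L/∂b = 0

y = wx + b = (-1)(-1) + -2 = -1
∂L/∂y = 2(y - t) = 2(-1 - -1) = 0
∂y/∂b = 1
∂L/∂b = ∂L/∂y · ∂y/∂b = 0 × 1 = 0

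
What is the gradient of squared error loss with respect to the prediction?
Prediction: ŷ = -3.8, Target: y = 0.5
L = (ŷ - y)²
∂L/∂ŷ = -8.6

∂L/∂ŷ = 2(ŷ - y) = 2(-3.8 - 0.5) = 2(-4.3) = -8.6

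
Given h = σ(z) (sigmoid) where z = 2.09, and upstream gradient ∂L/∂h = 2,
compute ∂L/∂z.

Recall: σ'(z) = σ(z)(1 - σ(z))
∂L/∂z = 0.1959

σ(2.09) = 0.8899
σ'(2.09) = σ(2.09)(1 - σ(2.09)) = 0.8899 × 0.1101 = 0.09796
∂L/∂z = ∂L/∂h · σ'(z) = 2 × 0.09796 = 0.1959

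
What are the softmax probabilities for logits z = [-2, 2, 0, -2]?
p = [0.0156, 0.8533, 0.1155, 0.0156]

exp(z) = [0.1353, 7.389, 1, 0.1353]
Sum = 8.66
p = [0.0156, 0.8533, 0.1155, 0.0156]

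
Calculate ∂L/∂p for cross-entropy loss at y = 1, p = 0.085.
∂L/∂p = -11.76

∂L/∂p = -y/p + (1-y)/(1-p) = -1/0.085 + 0 = -11.76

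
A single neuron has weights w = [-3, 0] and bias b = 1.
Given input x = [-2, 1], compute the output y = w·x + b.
y = 7

y = (-3)(-2) + (0)(1) + 1 = 7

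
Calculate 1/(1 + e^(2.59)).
0.06978

sigmoid(-2.59) = 1/(1 + e^(2.59)) = 1/(1 + 13.33) = 0.06978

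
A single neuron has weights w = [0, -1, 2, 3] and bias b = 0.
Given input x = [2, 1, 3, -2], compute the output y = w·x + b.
y = -1

y = (0)(2) + (-1)(1) + (2)(3) + (3)(-2) + 0 = -1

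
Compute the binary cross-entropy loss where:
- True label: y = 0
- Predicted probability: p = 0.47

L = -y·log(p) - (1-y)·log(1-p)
L = 0.6349

L = -0·log(0.47) - 1·log(0.53) = -log(0.53) = 0.6349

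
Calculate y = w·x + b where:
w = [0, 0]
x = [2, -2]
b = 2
y = 2

y = (0)(2) + (0)(-2) + 2 = 2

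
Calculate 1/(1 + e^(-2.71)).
0.9376

sigmoid(2.71) = 1/(1 + e^(-2.71)) = 1/(1 + 0.06654) = 0.9376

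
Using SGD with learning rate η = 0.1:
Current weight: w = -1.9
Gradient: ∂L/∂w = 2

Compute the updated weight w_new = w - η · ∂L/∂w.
w_new = -2.1

w_new = w - η·∂L/∂w = -1.9 - 0.1×(2) = -1.9 - (0.2) = -2.1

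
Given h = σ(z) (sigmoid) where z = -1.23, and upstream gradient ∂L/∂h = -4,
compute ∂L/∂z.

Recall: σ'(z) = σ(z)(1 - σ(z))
∂L/∂z = -0.7001

σ(-1.23) = 0.2262
σ'(-1.23) = σ(-1.23)(1 - σ(-1.23)) = 0.2262 × 0.7738 = 0.175
∂L/∂z = ∂L/∂h · σ'(z) = -4 × 0.175 = -0.7001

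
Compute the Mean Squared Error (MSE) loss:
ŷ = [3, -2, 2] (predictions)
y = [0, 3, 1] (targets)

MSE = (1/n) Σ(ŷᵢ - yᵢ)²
MSE = 11.67

MSE = (1/3)((3-0)² + (-2-3)² + (2-1)²) = (1/3)(9 + 25 + 1) = 11.67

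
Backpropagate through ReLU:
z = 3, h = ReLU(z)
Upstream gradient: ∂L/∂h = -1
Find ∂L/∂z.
∂L/∂z = -1

h = ReLU(3) = 3
Since z > 0: ∂h/∂z = 1
∂L/∂z = ∂L/∂h · ∂h/∂z = -1 × 1 = -1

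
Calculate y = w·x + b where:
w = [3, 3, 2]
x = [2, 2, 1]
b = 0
y = 14

y = (3)(2) + (3)(2) + (2)(1) + 0 = 14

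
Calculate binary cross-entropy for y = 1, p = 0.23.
L = 1.47

L = -1·log(0.23) - 0·log(0.77) = -log(0.23) = 1.47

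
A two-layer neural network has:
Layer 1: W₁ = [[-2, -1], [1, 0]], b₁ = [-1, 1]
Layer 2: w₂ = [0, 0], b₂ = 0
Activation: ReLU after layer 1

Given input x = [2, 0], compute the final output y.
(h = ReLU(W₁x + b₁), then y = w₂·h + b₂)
y = 0

Layer 1 pre-activation: z₁ = [-5, 3]
After ReLU: h = [0, 3]
Layer 2 output: y = 0×0 + 0×3 + 0 = 0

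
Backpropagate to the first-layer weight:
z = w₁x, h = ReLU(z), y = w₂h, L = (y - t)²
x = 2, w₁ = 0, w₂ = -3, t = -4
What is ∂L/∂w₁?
∂L/∂w₁ = 0

Forward pass:
z = w₁x = 0×2 = 0
h = ReLU(0) = 0
y = w₂h = -3×0 = 0

Backward pass:
∂L/∂y = 2(y - t) = 2(0 - -4) = 8
∂y/∂h = w₂ = -3
∂h/∂z = 0 (ReLU derivative)
∂z/∂w₁ = x = 2

∂L/∂w₁ = 8 × -3 × 0 × 2 = 0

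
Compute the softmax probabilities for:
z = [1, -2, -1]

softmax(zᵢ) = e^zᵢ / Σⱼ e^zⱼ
p = [0.8438, 0.042, 0.1142]

exp(z) = [2.718, 0.1353, 0.3679]
Sum = 3.221
p = [0.8438, 0.042, 0.1142]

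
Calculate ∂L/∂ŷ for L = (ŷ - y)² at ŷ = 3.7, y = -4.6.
∂L/∂ŷ = 16.6

∂L/∂ŷ = 2(ŷ - y) = 2(3.7 - -4.6) = 2(8.3) = 16.6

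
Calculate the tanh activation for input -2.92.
-0.9942

tanh(-2.92) = (e^(-2.92) - e^(2.92))/(e^(-2.92) + e^(2.92)) = -0.9942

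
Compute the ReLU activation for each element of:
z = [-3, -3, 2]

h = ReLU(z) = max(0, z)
h = [0, 0, 2]

ReLU applied element-wise: max(0,-3)=0, max(0,-3)=0, max(0,2)=2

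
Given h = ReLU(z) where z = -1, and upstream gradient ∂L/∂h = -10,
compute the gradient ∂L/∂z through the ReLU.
∂L/∂z = 0

h = ReLU(-1) = 0
Since z < 0: ∂h/∂z = 0
∂L/∂z = ∂L/∂h · ∂h/∂z = -10 × 0 = 0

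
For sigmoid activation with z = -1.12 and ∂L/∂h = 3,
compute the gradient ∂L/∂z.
∂L/∂z = 0.5565

σ(-1.12) = 0.246
σ'(-1.12) = σ(-1.12)(1 - σ(-1.12)) = 0.246 × 0.754 = 0.1855
∂L/∂z = ∂L/∂h · σ'(z) = 3 × 0.1855 = 0.5565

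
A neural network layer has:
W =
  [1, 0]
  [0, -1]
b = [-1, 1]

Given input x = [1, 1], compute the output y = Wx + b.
y = [0, 0]

Wx = [1×1 + 0×1, 0×1 + -1×1]
   = [1, -1]
y = Wx + b = [1 + -1, -1 + 1] = [0, 0]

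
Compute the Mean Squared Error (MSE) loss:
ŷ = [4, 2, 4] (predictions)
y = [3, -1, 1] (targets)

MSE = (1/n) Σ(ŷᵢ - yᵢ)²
MSE = 6.333

MSE = (1/3)((4-3)² + (2--1)² + (4-1)²) = (1/3)(1 + 9 + 9) = 6.333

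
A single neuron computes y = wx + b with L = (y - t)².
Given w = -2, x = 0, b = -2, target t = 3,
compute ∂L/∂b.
∂L/∂b = -10

y = wx + b = (-2)(0) + -2 = -2
∂L/∂y = 2(y - t) = 2(-2 - 3) = -10
∂y/∂b = 1
∂L/∂b = ∂L/∂y · ∂y/∂b = -10 × 1 = -10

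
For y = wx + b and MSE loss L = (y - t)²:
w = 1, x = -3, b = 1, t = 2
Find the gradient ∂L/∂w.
∂L/∂w = 24

y = wx + b = (1)(-3) + 1 = -2
∂L/∂y = 2(y - t) = 2(-2 - 2) = -8
∂y/∂w = x = -3
∂L/∂w = ∂L/∂y · ∂y/∂w = -8 × -3 = 24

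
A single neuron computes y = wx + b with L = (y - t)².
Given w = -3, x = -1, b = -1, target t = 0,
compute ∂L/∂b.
∂L/∂b = 4

y = wx + b = (-3)(-1) + -1 = 2
∂L/∂y = 2(y - t) = 2(2 - 0) = 4
∂y/∂b = 1
∂L/∂b = ∂L/∂y · ∂y/∂b = 4 × 1 = 4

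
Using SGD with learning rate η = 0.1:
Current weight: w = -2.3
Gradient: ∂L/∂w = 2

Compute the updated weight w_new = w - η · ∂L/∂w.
w_new = -2.5

w_new = w - η·∂L/∂w = -2.3 - 0.1×(2) = -2.3 - (0.2) = -2.5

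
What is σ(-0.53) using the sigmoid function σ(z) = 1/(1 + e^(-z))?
0.3705

sigmoid(-0.53) = 1/(1 + e^(0.53)) = 1/(1 + 1.699) = 0.3705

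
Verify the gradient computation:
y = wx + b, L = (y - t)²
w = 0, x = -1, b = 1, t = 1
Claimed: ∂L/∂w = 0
Correct

y = (0)(-1) + 1 = 1
∂L/∂y = 2(y - t) = 2(1 - 1) = 0
∂y/∂w = x = -1
∂L/∂w = 0 × -1 = 0

Claimed value: 0
Correct: The correct gradient is 0.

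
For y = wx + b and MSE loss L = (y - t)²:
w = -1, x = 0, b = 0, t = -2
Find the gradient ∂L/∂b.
∂L/∂b = 4

y = wx + b = (-1)(0) + 0 = 0
∂L/∂y = 2(y - t) = 2(0 - -2) = 4
∂y/∂b = 1
∂L/∂b = ∂L/∂y · ∂y/∂b = 4 × 1 = 4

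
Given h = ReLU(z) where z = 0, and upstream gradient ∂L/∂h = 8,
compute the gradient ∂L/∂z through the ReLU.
∂L/∂z = 0

h = ReLU(0) = 0
At z = 0: ∂h/∂z = 0 (by convention)
∂L/∂z = ∂L/∂h · ∂h/∂z = 8 × 0 = 0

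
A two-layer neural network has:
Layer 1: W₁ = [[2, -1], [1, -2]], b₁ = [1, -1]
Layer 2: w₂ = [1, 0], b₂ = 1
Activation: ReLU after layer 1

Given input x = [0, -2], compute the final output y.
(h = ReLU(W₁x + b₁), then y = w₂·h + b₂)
y = 4

Layer 1 pre-activation: z₁ = [3, 3]
After ReLU: h = [3, 3]
Layer 2 output: y = 1×3 + 0×3 + 1 = 4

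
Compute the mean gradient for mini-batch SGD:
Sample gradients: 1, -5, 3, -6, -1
Average gradient = -1.6

Average = (1/5)(1 + -5 + 3 + -6 + -1) = -8/5 = -1.6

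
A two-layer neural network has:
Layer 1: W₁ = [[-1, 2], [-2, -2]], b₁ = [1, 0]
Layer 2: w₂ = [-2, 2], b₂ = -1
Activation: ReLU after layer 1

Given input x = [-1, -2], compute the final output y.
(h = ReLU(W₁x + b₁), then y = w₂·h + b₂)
y = 11

Layer 1 pre-activation: z₁ = [-2, 6]
After ReLU: h = [0, 6]
Layer 2 output: y = -2×0 + 2×6 + -1 = 11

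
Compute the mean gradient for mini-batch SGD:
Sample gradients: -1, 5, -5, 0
Average gradient = -0.25

Average = (1/4)(-1 + 5 + -5 + 0) = -1/4 = -0.25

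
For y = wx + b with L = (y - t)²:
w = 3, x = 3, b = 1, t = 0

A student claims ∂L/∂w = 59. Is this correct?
Incorrect

y = (3)(3) + 1 = 10
∂L/∂y = 2(y - t) = 2(10 - 0) = 20
∂y/∂w = x = 3
∂L/∂w = 20 × 3 = 60

Claimed value: 59
Incorrect: The correct gradient is 60.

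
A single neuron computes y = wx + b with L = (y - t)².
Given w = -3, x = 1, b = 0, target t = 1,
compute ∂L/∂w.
∂L/∂w = -8

y = wx + b = (-3)(1) + 0 = -3
∂L/∂y = 2(y - t) = 2(-3 - 1) = -8
∂y/∂w = x = 1
∂L/∂w = ∂L/∂y · ∂y/∂w = -8 × 1 = -8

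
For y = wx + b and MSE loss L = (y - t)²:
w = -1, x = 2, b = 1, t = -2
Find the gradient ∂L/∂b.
∂L/∂b = 2

y = wx + b = (-1)(2) + 1 = -1
∂L/∂y = 2(y - t) = 2(-1 - -2) = 2
∂y/∂b = 1
∂L/∂b = ∂L/∂y · ∂y/∂b = 2 × 1 = 2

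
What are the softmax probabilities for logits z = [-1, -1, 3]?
p = [0.0177, 0.0177, 0.9647]

exp(z) = [0.3679, 0.3679, 20.09]
Sum = 20.82
p = [0.0177, 0.0177, 0.9647]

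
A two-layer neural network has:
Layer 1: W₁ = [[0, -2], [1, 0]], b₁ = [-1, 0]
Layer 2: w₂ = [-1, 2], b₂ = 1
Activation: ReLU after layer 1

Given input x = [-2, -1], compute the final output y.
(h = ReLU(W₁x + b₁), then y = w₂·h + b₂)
y = 0

Layer 1 pre-activation: z₁ = [1, -2]
After ReLU: h = [1, 0]
Layer 2 output: y = -1×1 + 2×0 + 1 = 0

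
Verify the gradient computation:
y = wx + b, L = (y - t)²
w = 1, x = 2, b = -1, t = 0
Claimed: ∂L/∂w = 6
Incorrect

y = (1)(2) + -1 = 1
∂L/∂y = 2(y - t) = 2(1 - 0) = 2
∂y/∂w = x = 2
∂L/∂w = 2 × 2 = 4

Claimed value: 6
Incorrect: The correct gradient is 4.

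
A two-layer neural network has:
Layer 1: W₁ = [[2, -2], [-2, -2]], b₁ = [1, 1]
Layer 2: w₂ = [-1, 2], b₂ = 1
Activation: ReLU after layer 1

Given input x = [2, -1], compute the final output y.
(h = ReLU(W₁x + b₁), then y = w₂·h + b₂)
y = -6

Layer 1 pre-activation: z₁ = [7, -1]
After ReLU: h = [7, 0]
Layer 2 output: y = -1×7 + 2×0 + 1 = -6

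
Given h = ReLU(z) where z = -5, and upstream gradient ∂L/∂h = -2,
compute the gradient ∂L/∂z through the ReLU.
∂L/∂z = 0

h = ReLU(-5) = 0
Since z < 0: ∂h/∂z = 0
∂L/∂z = ∂L/∂h · ∂h/∂z = -2 × 0 = 0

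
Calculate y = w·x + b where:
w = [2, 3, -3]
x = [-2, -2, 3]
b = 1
y = -18

y = (2)(-2) + (3)(-2) + (-3)(3) + 1 = -18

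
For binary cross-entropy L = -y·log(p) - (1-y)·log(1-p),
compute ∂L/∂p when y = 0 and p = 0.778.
∂L/∂p = 4.505

∂L/∂p = -y/p + (1-y)/(1-p) = 0 + 1/0.222 = 4.505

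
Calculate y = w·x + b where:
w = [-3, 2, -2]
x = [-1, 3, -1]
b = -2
y = 9

y = (-3)(-1) + (2)(3) + (-2)(-1) + -2 = 9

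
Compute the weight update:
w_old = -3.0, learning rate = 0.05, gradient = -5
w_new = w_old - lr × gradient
w_new = -2.75

w_new = w - η·∂L/∂w = -3.0 - 0.05×(-5) = -3.0 - (-0.25) = -2.75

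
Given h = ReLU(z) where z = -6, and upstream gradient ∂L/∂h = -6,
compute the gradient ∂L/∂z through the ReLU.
∂L/∂z = 0

h = ReLU(-6) = 0
Since z < 0: ∂h/∂z = 0
∂L/∂z = ∂L/∂h · ∂h/∂z = -6 × 0 = 0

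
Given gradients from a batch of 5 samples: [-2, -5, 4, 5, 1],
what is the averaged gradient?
Average gradient = 0.6

Average = (1/5)(-2 + -5 + 4 + 5 + 1) = 3/5 = 0.6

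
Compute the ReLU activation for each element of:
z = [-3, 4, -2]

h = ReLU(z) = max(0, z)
h = [0, 4, 0]

ReLU applied element-wise: max(0,-3)=0, max(0,4)=4, max(0,-2)=0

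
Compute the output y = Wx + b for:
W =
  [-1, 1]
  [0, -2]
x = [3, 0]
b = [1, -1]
y = [-2, -1]

Wx = [-1×3 + 1×0, 0×3 + -2×0]
   = [-3, 0]
y = Wx + b = [-3 + 1, 0 + -1] = [-2, -1]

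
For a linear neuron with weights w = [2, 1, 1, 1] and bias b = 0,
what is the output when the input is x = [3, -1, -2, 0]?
y = 3

y = (2)(3) + (1)(-1) + (1)(-2) + (1)(0) + 0 = 3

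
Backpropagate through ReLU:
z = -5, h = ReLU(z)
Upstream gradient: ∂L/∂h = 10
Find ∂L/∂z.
∂L/∂z = 0

h = ReLU(-5) = 0
Since z < 0: ∂h/∂z = 0
∂L/∂z = ∂L/∂h · ∂h/∂z = 10 × 0 = 0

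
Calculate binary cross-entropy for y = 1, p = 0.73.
L = 0.3147

L = -1·log(0.73) - 0·log(0.27) = -log(0.73) = 0.3147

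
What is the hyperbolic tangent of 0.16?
0.1586

tanh(0.16) = (e^(0.16) - e^(-0.16))/(e^(0.16) + e^(-0.16)) = 0.1586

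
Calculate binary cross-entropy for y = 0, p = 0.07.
L = 0.07257

L = -0·log(0.07) - 1·log(0.93) = -log(0.93) = 0.07257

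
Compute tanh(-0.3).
-0.2913

tanh(-0.3) = (e^(-0.3) - e^(0.3))/(e^(-0.3) + e^(0.3)) = -0.2913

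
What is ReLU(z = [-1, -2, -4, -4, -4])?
h = [0, 0, 0, 0, 0]

ReLU applied element-wise: max(0,-1)=0, max(0,-2)=0, max(0,-4)=0, max(0,-4)=0, max(0,-4)=0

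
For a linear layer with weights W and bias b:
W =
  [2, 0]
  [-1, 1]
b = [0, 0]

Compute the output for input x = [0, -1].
y = [0, -1]

Wx = [2×0 + 0×-1, -1×0 + 1×-1]
   = [0, -1]
y = Wx + b = [0 + 0, -1 + 0] = [0, -1]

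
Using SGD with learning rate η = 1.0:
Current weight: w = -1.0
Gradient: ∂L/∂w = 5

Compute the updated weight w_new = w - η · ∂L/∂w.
w_new = -6

w_new = w - η·∂L/∂w = -1.0 - 1.0×(5) = -1.0 - (5) = -6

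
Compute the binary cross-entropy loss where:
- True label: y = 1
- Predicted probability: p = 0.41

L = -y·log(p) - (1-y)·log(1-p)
L = 0.8916

L = -1·log(0.41) - 0·log(0.59) = -log(0.41) = 0.8916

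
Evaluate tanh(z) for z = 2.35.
0.982

tanh(2.35) = (e^(2.35) - e^(-2.35))/(e^(2.35) + e^(-2.35)) = 0.982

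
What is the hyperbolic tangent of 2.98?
0.9949

tanh(2.98) = (e^(2.98) - e^(-2.98))/(e^(2.98) + e^(-2.98)) = 0.9949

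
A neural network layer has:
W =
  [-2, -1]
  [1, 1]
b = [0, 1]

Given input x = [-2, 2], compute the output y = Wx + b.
y = [2, 1]

Wx = [-2×-2 + -1×2, 1×-2 + 1×2]
   = [2, 0]
y = Wx + b = [2 + 0, 0 + 1] = [2, 1]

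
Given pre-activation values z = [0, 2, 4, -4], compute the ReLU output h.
h = [0, 2, 4, 0]

ReLU applied element-wise: max(0,0)=0, max(0,2)=2, max(0,4)=4, max(0,-4)=0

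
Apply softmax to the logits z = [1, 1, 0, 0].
p = [0.3655, 0.3655, 0.1345, 0.1345]

exp(z) = [2.718, 2.718, 1, 1]
Sum = 7.437
p = [0.3655, 0.3655, 0.1345, 0.1345]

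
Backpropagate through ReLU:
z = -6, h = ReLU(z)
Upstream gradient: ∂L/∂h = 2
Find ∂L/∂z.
∂L/∂z = 0

h = ReLU(-6) = 0
Since z < 0: ∂h/∂z = 0
∂L/∂z = ∂L/∂h · ∂h/∂z = 2 × 0 = 0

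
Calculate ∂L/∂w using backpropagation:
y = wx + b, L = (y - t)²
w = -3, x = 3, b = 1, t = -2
∂L/∂w = -36

y = wx + b = (-3)(3) + 1 = -8
∂L/∂y = 2(y - t) = 2(-8 - -2) = -12
∂y/∂w = x = 3
∂L/∂w = ∂L/∂y · ∂y/∂w = -12 × 3 = -36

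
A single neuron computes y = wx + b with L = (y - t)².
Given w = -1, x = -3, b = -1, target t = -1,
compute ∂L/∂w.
∂L/∂w = -18

y = wx + b = (-1)(-3) + -1 = 2
∂L/∂y = 2(y - t) = 2(2 - -1) = 6
∂y/∂w = x = -3
∂L/∂w = ∂L/∂y · ∂y/∂w = 6 × -3 = -18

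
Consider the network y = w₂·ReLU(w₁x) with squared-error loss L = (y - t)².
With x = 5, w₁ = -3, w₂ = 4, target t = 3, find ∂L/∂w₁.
∂L/∂w₁ = 0

Forward pass:
z = w₁x = -3×5 = -15
h = ReLU(-15) = 0
y = w₂h = 4×0 = 0

Backward pass:
∂L/∂y = 2(y - t) = 2(0 - 3) = -6
∂y/∂h = w₂ = 4
∂h/∂z = 0 (ReLU derivative)
∂z/∂w₁ = x = 5

∂L/∂w₁ = -6 × 4 × 0 × 5 = 0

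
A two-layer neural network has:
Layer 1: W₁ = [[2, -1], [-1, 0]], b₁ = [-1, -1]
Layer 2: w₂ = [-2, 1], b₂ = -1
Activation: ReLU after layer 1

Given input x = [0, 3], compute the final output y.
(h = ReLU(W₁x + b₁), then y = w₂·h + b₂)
y = -1

Layer 1 pre-activation: z₁ = [-4, -1]
After ReLU: h = [0, 0]
Layer 2 output: y = -2×0 + 1×0 + -1 = -1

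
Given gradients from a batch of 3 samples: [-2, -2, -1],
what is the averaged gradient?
Average gradient = -1.667

Average = (1/3)(-2 + -2 + -1) = -5/3 = -1.667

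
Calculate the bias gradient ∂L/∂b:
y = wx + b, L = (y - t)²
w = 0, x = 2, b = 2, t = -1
∂L/∂b = 6

y = wx + b = (0)(2) + 2 = 2
∂L/∂y = 2(y - t) = 2(2 - -1) = 6
∂y/∂b = 1
∂L/∂b = ∂L/∂y · ∂y/∂b = 6 × 1 = 6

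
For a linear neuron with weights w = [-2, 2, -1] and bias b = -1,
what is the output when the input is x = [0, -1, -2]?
y = -1

y = (-2)(0) + (2)(-1) + (-1)(-2) + -1 = -1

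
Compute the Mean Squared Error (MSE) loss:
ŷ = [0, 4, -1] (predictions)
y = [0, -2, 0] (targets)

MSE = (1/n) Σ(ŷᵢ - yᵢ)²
MSE = 12.33

MSE = (1/3)((0-0)² + (4--2)² + (-1-0)²) = (1/3)(0 + 36 + 1) = 12.33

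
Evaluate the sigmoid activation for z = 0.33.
0.5818

sigmoid(0.33) = 1/(1 + e^(-0.33)) = 1/(1 + 0.7189) = 0.5818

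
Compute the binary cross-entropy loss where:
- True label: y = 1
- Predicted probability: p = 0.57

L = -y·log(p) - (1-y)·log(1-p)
L = 0.5621

L = -1·log(0.57) - 0·log(0.43) = -log(0.57) = 0.5621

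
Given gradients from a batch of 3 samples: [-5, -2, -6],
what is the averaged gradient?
Average gradient = -4.333

Average = (1/3)(-5 + -2 + -6) = -13/3 = -4.333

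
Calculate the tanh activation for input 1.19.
0.8306

tanh(1.19) = (e^(1.19) - e^(-1.19))/(e^(1.19) + e^(-1.19)) = 0.8306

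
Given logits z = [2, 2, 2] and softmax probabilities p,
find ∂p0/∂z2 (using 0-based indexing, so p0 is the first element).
∂p0/∂z2 = -0.1111

p = softmax(z) = [0.3333, 0.3333, 0.3333]
p0 = 0.3333, p2 = 0.3333

∂p0/∂z2 = -p0 × p2 = -0.3333 × 0.3333 = -0.1111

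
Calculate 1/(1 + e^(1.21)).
0.2297

sigmoid(-1.21) = 1/(1 + e^(1.21)) = 1/(1 + 3.353) = 0.2297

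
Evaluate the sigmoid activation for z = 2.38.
0.9153

sigmoid(2.38) = 1/(1 + e^(-2.38)) = 1/(1 + 0.09255) = 0.9153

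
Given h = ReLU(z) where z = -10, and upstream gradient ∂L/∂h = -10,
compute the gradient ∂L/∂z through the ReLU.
∂L/∂z = 0

h = ReLU(-10) = 0
Since z < 0: ∂h/∂z = 0
∂L/∂z = ∂L/∂h · ∂h/∂z = -10 × 0 = 0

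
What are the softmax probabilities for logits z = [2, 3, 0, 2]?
p = [0.206, 0.5601, 0.0279, 0.206]

exp(z) = [7.389, 20.09, 1, 7.389]
Sum = 35.86
p = [0.206, 0.5601, 0.0279, 0.206]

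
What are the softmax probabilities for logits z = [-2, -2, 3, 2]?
p = [0.0049, 0.0049, 0.7239, 0.2663]

exp(z) = [0.1353, 0.1353, 20.09, 7.389]
Sum = 27.75
p = [0.0049, 0.0049, 0.7239, 0.2663]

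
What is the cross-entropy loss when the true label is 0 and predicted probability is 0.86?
L = 1.966

L = -0·log(0.86) - 1·log(0.14) = -log(0.14) = 1.966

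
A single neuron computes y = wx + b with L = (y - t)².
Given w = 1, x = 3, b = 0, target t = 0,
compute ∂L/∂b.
∂L/∂b = 6

y = wx + b = (1)(3) + 0 = 3
∂L/∂y = 2(y - t) = 2(3 - 0) = 6
∂y/∂b = 1
∂L/∂b = ∂L/∂y · ∂y/∂b = 6 × 1 = 6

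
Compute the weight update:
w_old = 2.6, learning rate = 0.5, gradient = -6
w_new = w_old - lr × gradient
w_new = 5.6

w_new = w - η·∂L/∂w = 2.6 - 0.5×(-6) = 2.6 - (-3) = 5.6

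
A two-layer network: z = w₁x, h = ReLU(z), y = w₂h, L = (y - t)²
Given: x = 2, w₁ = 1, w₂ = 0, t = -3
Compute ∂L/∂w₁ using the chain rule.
∂L/∂w₁ = 0

Forward pass:
z = w₁x = 1×2 = 2
h = ReLU(2) = 2
y = w₂h = 0×2 = 0

Backward pass:
∂L/∂y = 2(y - t) = 2(0 - -3) = 6
∂y/∂h = w₂ = 0
∂h/∂z = 1 (ReLU derivative)
∂z/∂w₁ = x = 2

∂L/∂w₁ = 6 × 0 × 1 × 2 = 0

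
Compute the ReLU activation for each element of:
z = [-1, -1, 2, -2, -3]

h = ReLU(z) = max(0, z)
h = [0, 0, 2, 0, 0]

ReLU applied element-wise: max(0,-1)=0, max(0,-1)=0, max(0,2)=2, max(0,-2)=0, max(0,-3)=0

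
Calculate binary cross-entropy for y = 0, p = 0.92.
L = 2.526

L = -0·log(0.92) - 1·log(0.08) = -log(0.08) = 2.526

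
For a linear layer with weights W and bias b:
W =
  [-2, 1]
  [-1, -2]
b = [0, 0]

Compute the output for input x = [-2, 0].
y = [4, 2]

Wx = [-2×-2 + 1×0, -1×-2 + -2×0]
   = [4, 2]
y = Wx + b = [4 + 0, 2 + 0] = [4, 2]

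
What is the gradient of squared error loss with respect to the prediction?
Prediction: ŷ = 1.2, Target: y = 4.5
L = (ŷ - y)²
∂L/∂ŷ = -6.6

∂L/∂ŷ = 2(ŷ - y) = 2(1.2 - 4.5) = 2(-3.3) = -6.6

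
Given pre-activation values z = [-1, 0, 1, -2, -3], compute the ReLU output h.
h = [0, 0, 1, 0, 0]

ReLU applied element-wise: max(0,-1)=0, max(0,0)=0, max(0,1)=1, max(0,-2)=0, max(0,-3)=0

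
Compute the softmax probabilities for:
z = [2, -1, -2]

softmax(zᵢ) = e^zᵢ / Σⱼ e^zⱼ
p = [0.9362, 0.0466, 0.0171]

exp(z) = [7.389, 0.3679, 0.1353]
Sum = 7.892
p = [0.9362, 0.0466, 0.0171]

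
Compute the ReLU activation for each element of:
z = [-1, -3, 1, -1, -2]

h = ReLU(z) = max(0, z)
h = [0, 0, 1, 0, 0]

ReLU applied element-wise: max(0,-1)=0, max(0,-3)=0, max(0,1)=1, max(0,-1)=0, max(0,-2)=0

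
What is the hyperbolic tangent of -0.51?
-0.4699

tanh(-0.51) = (e^(-0.51) - e^(0.51))/(e^(-0.51) + e^(0.51)) = -0.4699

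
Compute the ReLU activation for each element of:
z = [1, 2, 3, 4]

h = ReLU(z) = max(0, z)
h = [1, 2, 3, 4]

ReLU applied element-wise: max(0,1)=1, max(0,2)=2, max(0,3)=3, max(0,4)=4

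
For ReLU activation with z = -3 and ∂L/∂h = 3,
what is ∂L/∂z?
∂L/∂z = 0

h = ReLU(-3) = 0
Since z < 0: ∂h/∂z = 0
∂L/∂z = ∂L/∂h · ∂h/∂z = 3 × 0 = 0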